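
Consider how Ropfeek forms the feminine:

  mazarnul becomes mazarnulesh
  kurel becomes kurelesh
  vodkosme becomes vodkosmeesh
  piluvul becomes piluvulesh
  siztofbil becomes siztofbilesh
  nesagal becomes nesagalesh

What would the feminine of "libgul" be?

libgulesh

Every pair shown (mazarnul → mazarnulesh, kurel → kurelesh, vodkosme → vodkosmeesh, …) follows the same rule: add -esh.
So libgul → libgulesh.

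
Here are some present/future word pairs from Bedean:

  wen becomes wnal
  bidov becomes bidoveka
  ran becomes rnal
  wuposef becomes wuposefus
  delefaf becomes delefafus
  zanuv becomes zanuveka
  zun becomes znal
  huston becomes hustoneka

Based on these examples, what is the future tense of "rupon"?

"rupon" has 2 vowels. The stems with 2 vowels (huston → hustoneka, zanuv → zanuveka, bidov → bidoveka) add -eka.
So rupon → ruponeka.

ruponeka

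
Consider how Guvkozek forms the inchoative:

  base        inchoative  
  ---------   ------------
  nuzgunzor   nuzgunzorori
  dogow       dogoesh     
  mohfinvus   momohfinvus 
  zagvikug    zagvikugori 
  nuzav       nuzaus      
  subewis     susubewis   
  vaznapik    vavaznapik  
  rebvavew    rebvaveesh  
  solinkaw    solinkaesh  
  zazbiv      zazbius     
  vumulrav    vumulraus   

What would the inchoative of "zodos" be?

"zodos" ends in -s. The stems ending in -s (mohfinvus → momohfinvus, subewis → susubewis) repeat the first consonant+vowel as a prefix.
So zodos → zozodos.

zozodos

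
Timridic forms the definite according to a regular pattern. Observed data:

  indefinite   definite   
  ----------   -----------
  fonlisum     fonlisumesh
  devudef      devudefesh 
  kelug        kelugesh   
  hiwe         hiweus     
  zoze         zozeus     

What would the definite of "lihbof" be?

devudef and hiwe both have last vowel 'e' yet inflect differently (devudefesh, hiweus), so the last vowel is not what conditions the rule; whether the stem ends in a vowel or a consonant is.
"lihbof" ends in a consonant. The stems ending in a consonant (fonlisum → fonlisumesh, devudef → devudefesh, kelug → kelugesh) add -esh.
The other pattern: stems ending in a vowel add -us.
So lihbof → lihbofesh.

lihbofesh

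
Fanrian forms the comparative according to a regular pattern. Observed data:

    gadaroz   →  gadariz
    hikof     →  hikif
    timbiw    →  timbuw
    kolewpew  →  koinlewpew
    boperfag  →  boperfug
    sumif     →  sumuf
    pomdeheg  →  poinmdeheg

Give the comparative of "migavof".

hikof and sumif both end in -f yet inflect differently (hikif, sumuf), so the final letter is not what conditions the rule; the last vowel is.
"migavof" has last vowel 'o'. The stems whose last vowel is 'o' (hikof → hikif, gadaroz → gadariz) change the last vowel to 'i'.
The other patterns: stems whose last vowel is 'a' or 'i' change the last vowel to 'u'; stems whose last vowel is 'e' insert -in- after the first vowel.
So migavof → migavif.

migavif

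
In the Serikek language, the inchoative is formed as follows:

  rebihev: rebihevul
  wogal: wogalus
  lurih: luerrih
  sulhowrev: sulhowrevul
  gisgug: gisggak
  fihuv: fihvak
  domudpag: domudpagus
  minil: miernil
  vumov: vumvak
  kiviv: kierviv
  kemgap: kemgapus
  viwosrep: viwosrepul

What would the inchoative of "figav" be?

figavus

viwosrep and kemgap both end in -p yet inflect differently (viwosrepul, kemgapus), so the final letter is not what conditions the rule; the last vowel is.
"figav" has last vowel 'a'. The stems whose last vowel is 'a' (wogal → wogalus, domudpag → domudpagus, kemgap → kemgapus) add -us.
The other patterns: stems whose last vowel is 'e' add -ul; stems whose last vowel is 'o' or 'u' delete the last vowel and add -ak; stems whose last vowel is 'i' insert -er- after the first vowel.
So figav → figavus.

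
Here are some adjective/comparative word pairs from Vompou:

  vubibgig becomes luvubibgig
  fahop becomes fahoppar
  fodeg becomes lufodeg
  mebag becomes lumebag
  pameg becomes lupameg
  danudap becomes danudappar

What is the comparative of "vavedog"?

mebag and danudap both have last vowel 'a' yet inflect differently (lumebag, danudappar), so the last vowel is not what conditions the rule; the final letter is.
"vavedog" ends in -g. The stems ending in -g (pameg → lupameg, mebag → lumebag, vubibgig → luvubibgig) add the prefix lu-.
The other pattern: stems ending in -p double the final consonant and add -ar.
So vavedog → luvavedog.

luvavedog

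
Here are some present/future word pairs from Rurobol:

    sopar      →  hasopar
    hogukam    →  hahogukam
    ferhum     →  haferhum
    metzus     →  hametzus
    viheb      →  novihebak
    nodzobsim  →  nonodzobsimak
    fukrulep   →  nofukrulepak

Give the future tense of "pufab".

hapufab

hogukam and nodzobsim both end in -m yet inflect differently (hahogukam, nonodzobsimak), so the final letter is not what conditions the rule; the last vowel is.
"pufab" has last vowel 'a'. The stems whose last vowel is 'a' (sopar → hasopar, hogukam → hahogukam) add the prefix ha-.
So pufab → hapufab.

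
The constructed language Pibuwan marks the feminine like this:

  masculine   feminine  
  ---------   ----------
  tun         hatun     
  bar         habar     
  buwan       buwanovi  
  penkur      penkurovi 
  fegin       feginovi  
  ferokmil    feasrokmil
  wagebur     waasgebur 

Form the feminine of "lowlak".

tun and buwan both end in -n yet inflect differently (hatun, buwanovi), so the final letter is not what conditions the rule; the number of vowels is.
"lowlak" has 2 vowels. The stems with 2 vowels (buwan → buwanovi, penkur → penkurovi, fegin → feginovi) add -ovi.
So lowlak → lowlakovi.

lowlakovi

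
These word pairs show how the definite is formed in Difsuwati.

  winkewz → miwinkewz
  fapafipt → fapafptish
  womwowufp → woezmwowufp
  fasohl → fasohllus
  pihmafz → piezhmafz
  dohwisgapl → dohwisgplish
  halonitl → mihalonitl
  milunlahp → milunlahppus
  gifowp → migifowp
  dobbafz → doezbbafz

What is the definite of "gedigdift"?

geezdigdift

"gedigdift" has second-to-last letter 'f'. The stems whose second-to-last letter is 'f' (womwowufp → woezmwowufp, dobbafz → doezbbafz, pihmafz → piezhmafz) insert -ez- after the first vowel.
So gedigdift → geezdigdift.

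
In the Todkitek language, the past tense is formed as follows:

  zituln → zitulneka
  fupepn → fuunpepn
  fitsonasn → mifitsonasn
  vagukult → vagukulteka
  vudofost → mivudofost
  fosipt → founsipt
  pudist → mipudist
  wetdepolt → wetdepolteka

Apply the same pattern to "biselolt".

biselolteka

pudist and wetdepolt both end in -t yet inflect differently (mipudist, wetdepolteka), so the final letter is not what conditions the rule; the second-to-last letter is.
"biselolt" has second-to-last letter 'l'. The stems whose second-to-last letter is 'l' (wetdepolt → wetdepolteka, zituln → zitulneka, vagukult → vagukulteka) add -eka.
The other patterns: stems whose second-to-last letter is 's' add the prefix mi-; stems whose second-to-last letter is 'p' insert -un- after the first vowel.
So biselolt → biselolteka.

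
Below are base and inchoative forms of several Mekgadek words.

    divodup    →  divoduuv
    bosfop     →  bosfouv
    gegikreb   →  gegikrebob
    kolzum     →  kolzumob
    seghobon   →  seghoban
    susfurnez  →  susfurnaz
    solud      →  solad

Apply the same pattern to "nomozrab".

nomozrabob

divodup and kolzum both have last vowel 'u' yet inflect differently (divoduuv, kolzumob), so the last vowel is not what conditions the rule; the final letter is.
"nomozrab" ends in -b. The one such stem in the data (gegikreb → gegikrebob) adds -ob, so the same rule applies.
The other patterns: stems ending in -p drop the final letter and add -uv; stems ending in -d, -n or -z change the last vowel to 'a'.
So nomozrab → nomozrabob.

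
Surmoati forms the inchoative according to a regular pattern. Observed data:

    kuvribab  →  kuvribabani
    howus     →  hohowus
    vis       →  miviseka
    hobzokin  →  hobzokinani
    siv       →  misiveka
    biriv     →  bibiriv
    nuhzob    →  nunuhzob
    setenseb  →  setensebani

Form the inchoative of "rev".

vis and howus both end in -s yet inflect differently (miviseka, hohowus), so the final letter is not what conditions the rule; the number of vowels is.
"rev" has 1 vowel. The stems with 1 vowel (vis → miviseka, siv → misiveka) add mi- … -eka around the stem.
The other patterns: stems with 2 vowels repeat the first consonant+vowel as a prefix; stems with 3 vowels add -ani.
So rev → mireveka.

mireveka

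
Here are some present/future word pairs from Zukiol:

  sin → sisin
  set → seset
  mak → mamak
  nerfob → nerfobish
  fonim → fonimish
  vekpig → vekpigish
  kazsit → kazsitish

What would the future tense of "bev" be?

bebev

set and kazsit both end in -t yet inflect differently (seset, kazsitish), so the final letter is not what conditions the rule; the number of vowels is.
"bev" has 1 vowel. The stems with 1 vowel (sin → sisin, set → seset, mak → mamak) repeat the first consonant+vowel as a prefix.
So bev → bebev.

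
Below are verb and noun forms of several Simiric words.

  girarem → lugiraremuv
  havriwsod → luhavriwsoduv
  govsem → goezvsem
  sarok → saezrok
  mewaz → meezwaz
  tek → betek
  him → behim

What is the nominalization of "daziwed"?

tek and sarok both end in -k yet inflect differently (betek, saezrok), so the final letter is not what conditions the rule; the number of vowels is.
"daziwed" has 3 vowels. The stems with 3 vowels (havriwsod → luhavriwsoduv, girarem → lugiraremuv) add lu- … -uv around the stem.
So daziwed → ludaziweduv.

ludaziweduv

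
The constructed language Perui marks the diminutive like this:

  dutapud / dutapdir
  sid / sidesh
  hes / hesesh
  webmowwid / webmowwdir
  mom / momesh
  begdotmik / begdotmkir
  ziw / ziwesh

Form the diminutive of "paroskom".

sid and dutapud both end in -d yet inflect differently (sidesh, dutapdir), so the final letter is not what conditions the rule; the number of vowels is.
"paroskom" has 3 vowels. The stems with 3 vowels (dutapud → dutapdir, webmowwid → webmowwdir, begdotmik → begdotmkir) delete the last vowel and add -ir.
The other pattern: stems with 1 vowel add -esh.
So paroskom → paroskmir.

paroskmir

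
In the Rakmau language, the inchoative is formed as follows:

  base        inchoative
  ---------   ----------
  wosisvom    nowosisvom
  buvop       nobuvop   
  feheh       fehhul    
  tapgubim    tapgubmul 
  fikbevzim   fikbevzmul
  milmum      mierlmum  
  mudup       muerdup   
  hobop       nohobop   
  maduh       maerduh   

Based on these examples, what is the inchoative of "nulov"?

wosisvom and milmum both end in -m yet inflect differently (nowosisvom, mierlmum), so the final letter is not what conditions the rule; the last vowel is.
"nulov" has last vowel 'o'. The stems whose last vowel is 'o' (hobop → nohobop, wosisvom → nowosisvom, buvop → nobuvop) add the prefix no-.
So nulov → nonulov.

nonulov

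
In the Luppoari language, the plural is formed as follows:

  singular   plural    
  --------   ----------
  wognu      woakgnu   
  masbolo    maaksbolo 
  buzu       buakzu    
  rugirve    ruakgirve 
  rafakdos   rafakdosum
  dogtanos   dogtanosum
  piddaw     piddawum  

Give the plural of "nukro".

nuakkro

"nukro" ends in a vowel. The stems ending in a vowel (wognu → woakgnu, masbolo → maaksbolo, buzu → buakzu) insert -ak- after the first vowel.
The other pattern: stems ending in a consonant add -um.
So nukro → nuakkro.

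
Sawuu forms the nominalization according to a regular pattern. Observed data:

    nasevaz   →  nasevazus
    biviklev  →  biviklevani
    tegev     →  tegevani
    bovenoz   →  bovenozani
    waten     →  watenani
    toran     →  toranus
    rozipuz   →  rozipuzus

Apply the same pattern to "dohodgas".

bovenoz and nasevaz both end in -z yet inflect differently (bovenozani, nasevazus), so the final letter is not what conditions the rule; the last vowel is.
"dohodgas" has last vowel 'a'. The stems whose last vowel is 'a' (nasevaz → nasevazus, toran → toranus) add -us.
So dohodgas → dohodgasus.

dohodgasus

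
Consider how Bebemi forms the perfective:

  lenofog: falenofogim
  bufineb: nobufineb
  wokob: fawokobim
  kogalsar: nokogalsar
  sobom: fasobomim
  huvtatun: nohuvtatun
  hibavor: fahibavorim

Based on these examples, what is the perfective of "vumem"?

"vumem" has last vowel 'e'. The one such stem in the data (bufineb → nobufineb) adds the prefix no-, so the same rule applies.
The other pattern: stems whose last vowel is 'o' add fa- … -im around the stem.
So vumem → novumem.

novumem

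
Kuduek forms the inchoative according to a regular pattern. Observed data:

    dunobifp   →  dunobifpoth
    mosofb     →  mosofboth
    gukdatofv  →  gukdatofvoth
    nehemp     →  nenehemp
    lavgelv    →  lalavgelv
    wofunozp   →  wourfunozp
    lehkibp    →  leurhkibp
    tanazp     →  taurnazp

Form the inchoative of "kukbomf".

kukukbomf

dunobifp and nehemp both end in -p yet inflect differently (dunobifpoth, nenehemp), so the final letter is not what conditions the rule; the second-to-last letter is.
"kukbomf" has second-to-last letter 'm'. The one such stem in the data (nehemp → nenehemp) repeats the first consonant+vowel as a prefix (as does lavgelv), so the same rule applies.
So kukbomf → kukukbomf.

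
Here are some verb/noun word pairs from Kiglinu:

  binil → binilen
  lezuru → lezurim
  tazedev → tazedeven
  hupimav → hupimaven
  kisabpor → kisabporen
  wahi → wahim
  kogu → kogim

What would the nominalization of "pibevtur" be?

binil and wahi both have last vowel 'i' yet inflect differently (binilen, wahim), so the last vowel is not what conditions the rule; whether the stem ends in a vowel or a consonant is.
"pibevtur" ends in a consonant. The stems ending in a consonant (binil → binilen, tazedev → tazedeven, hupimav → hupimaven) add -en.
So pibevtur → pibevturen.

pibevturen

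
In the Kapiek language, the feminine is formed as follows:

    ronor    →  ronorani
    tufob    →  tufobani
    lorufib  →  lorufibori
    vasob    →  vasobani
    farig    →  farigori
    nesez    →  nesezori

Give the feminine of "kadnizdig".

kadnizdigori

tufob and lorufib both end in -b yet inflect differently (tufobani, lorufibori), so the final letter is not what conditions the rule; the last vowel is.
"kadnizdig" has last vowel 'i'. The stems whose last vowel is 'i' (lorufib → lorufibori, farig → farigori) add -ori.
The other pattern: stems whose last vowel is 'o' add -ani.
So kadnizdig → kadnizdigori.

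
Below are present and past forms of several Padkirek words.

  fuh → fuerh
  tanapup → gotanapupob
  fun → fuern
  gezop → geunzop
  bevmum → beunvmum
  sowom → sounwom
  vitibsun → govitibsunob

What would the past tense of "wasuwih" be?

gowasuwihob

fun and vitibsun both end in -n yet inflect differently (fuern, govitibsunob), so the final letter is not what conditions the rule; the number of vowels is.
"wasuwih" has 3 vowels. The stems with 3 vowels (vitibsun → govitibsunob, tanapup → gotanapupob) add go- … -ob around the stem.
The other patterns: stems with 1 vowel insert -er- after the first vowel; stems with 2 vowels insert -un- after the first vowel.
So wasuwih → gowasuwihob.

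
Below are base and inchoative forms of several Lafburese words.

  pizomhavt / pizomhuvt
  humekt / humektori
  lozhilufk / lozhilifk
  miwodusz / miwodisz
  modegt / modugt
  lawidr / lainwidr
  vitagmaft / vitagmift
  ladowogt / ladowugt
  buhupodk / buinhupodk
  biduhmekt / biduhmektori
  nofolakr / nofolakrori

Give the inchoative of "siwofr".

pizomhavt and biduhmekt both end in -t yet inflect differently (pizomhuvt, biduhmektori), so the final letter is not what conditions the rule; the second-to-last letter is.
"siwofr" has second-to-last letter 'f'. The stems whose second-to-last letter is 'f' (lozhilufk → lozhilifk, vitagmaft → vitagmift) change the last vowel to 'i'.
The other patterns: stems whose second-to-last letter is 'd' insert -in- after the first vowel; stems whose second-to-last letter is 'g' or 'v' change the last vowel to 'u'; stems whose second-to-last letter is 'k' add -ori.
So siwofr → siwifr.

siwifr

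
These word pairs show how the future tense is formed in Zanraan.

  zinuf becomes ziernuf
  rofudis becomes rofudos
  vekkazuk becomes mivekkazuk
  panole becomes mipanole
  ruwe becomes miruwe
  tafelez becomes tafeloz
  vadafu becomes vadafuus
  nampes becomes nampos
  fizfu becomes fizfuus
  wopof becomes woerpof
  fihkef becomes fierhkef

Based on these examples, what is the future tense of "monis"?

vekkazuk and vadafu both have last vowel 'u' yet inflect differently (mivekkazuk, vadafuus), so the last vowel is not what conditions the rule; the final letter is.
"monis" ends in -s. The stems ending in -s (rofudis → rofudos, nampes → nampos) change the last vowel to 'o'.
The other patterns: stems ending in -e or -k add the prefix mi-; stems ending in -u add -us; stems ending in -f insert -er- after the first vowel.
So monis → monos.

monos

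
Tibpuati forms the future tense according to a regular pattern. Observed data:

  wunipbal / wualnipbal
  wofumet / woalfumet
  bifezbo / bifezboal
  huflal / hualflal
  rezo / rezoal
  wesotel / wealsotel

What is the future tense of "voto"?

"voto" ends in -o. The stems ending in -o (bifezbo → bifezboal, rezo → rezoal) add -al.
So voto → votoal.

votoal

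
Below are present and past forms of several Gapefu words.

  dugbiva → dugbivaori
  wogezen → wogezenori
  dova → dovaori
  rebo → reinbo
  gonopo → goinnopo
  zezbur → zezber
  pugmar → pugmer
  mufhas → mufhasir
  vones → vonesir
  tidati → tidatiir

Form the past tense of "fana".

dugbiva and pugmar both have last vowel 'a' yet inflect differently (dugbivaori, pugmer), so the last vowel is not what conditions the rule; the final letter is.
"fana" ends in -a. The stems ending in -a (dugbiva → dugbivaori, dova → dovaori) add -ori.
So fana → fanaori.

fanaori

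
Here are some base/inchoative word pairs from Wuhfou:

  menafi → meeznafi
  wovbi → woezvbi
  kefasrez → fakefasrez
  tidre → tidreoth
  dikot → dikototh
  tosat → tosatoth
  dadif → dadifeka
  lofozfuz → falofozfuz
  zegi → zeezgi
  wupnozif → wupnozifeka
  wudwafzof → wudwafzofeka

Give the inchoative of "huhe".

huheoth

wovbi and wupnozif both have last vowel 'i' yet inflect differently (woezvbi, wupnozifeka), so the last vowel is not what conditions the rule; the final letter is.
"huhe" ends in -e. The one such stem in the data (tidre → tidreoth) adds -oth, so the same rule applies.
The other patterns: stems ending in -z add the prefix fa-; stems ending in -i insert -ez- after the first vowel; stems ending in -f add -eka.
So huhe → huheoth.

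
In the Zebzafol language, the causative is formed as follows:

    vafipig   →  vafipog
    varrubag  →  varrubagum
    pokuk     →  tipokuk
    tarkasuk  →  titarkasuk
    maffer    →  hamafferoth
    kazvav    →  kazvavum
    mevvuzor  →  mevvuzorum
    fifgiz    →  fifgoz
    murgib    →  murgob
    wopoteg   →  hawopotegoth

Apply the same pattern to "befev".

vafipig and varrubag both end in -g yet inflect differently (vafipog, varrubagum), so the final letter is not what conditions the rule; the last vowel is.
"befev" has last vowel 'e'. The stems whose last vowel is 'e' (maffer → hamafferoth, wopoteg → hawopotegoth) add ha- … -oth around the stem.
So befev → habefevoth.

habefevoth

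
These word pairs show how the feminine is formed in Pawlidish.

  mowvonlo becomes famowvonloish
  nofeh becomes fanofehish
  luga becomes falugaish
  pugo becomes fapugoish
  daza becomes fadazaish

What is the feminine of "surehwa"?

Every pair shown (mowvonlo → famowvonloish, nofeh → fanofehish, luga → falugaish, …) follows the same rule: add fa- … -ish around the stem.
So surehwa → fasurehwaish.

fasurehwaish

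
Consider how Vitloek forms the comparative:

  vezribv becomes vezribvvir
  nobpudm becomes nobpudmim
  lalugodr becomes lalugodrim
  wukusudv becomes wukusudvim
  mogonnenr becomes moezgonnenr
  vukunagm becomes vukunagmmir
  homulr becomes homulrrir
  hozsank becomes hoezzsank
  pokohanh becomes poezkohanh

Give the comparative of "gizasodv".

"gizasodv" has second-to-last letter 'd'. The stems whose second-to-last letter is 'd' (lalugodr → lalugodrim, nobpudm → nobpudmim, wukusudv → wukusudvim) add -im.
So gizasodv → gizasodvim.

gizasodvim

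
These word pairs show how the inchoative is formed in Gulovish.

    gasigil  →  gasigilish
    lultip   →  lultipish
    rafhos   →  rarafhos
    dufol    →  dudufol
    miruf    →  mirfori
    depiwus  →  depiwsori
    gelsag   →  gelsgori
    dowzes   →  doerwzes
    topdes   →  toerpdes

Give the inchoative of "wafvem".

gasigil and dufol both end in -l yet inflect differently (gasigilish, dudufol), so the final letter is not what conditions the rule; the last vowel is.
"wafvem" has last vowel 'e'. The stems whose last vowel is 'e' (dowzes → doerwzes, topdes → toerpdes) insert -er- after the first vowel.
The other patterns: stems whose last vowel is 'i' add -ish; stems whose last vowel is 'o' repeat the first consonant+vowel as a prefix; stems whose last vowel is 'a' or 'u' delete the last vowel and add -ori.
So wafvem → waerfvem.

waerfvem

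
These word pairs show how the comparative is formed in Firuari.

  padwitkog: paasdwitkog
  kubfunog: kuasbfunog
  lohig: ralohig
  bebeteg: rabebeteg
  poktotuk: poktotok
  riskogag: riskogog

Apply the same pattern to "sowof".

soaswof

"sowof" has last vowel 'o'. The stems whose last vowel is 'o' (padwitkog → paasdwitkog, kubfunog → kuasbfunog) insert -as- after the first vowel.
The other patterns: stems whose last vowel is 'e' or 'i' add the prefix ra-; stems whose last vowel is 'a' or 'u' change the last vowel to 'o'.
So sowof → soaswof.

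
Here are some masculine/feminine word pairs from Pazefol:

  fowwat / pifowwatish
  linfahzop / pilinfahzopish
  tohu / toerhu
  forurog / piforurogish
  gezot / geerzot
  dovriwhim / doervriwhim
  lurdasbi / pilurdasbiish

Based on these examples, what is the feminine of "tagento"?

fowwat and gezot both end in -t yet inflect differently (pifowwatish, geerzot), so the final letter is not what conditions the rule; the first letter is.
"tagento" begins with t-. The one such stem in the data (tohu → toerhu) inserts -er- after the first vowel (as do dovriwhim, gezot), so the same rule applies.
The other pattern: stems beginning with f- or l- add pi- … -ish around the stem.
So tagento → taergento.

taergento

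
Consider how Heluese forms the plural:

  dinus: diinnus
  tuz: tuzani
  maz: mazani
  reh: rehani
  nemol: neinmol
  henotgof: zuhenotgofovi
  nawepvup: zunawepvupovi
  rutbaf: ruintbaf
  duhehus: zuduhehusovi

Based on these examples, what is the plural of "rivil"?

riinvil

rutbaf and henotgof both end in -f yet inflect differently (ruintbaf, zuhenotgofovi), so the final letter is not what conditions the rule; the number of vowels is.
"rivil" has 2 vowels. The stems with 2 vowels (rutbaf → ruintbaf, dinus → diinnus, nemol → neinmol) insert -in- after the first vowel.
So rivil → riinvil.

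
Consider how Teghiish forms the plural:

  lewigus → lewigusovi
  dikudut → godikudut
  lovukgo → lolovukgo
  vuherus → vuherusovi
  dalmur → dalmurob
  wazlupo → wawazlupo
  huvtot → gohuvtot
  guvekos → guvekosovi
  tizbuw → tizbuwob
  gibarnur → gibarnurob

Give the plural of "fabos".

huvtot and wazlupo both have last vowel 'o' yet inflect differently (gohuvtot, wawazlupo), so the last vowel is not what conditions the rule; the final letter is.
"fabos" ends in -s. The stems ending in -s (lewigus → lewigusovi, guvekos → guvekosovi, vuherus → vuherusovi) add -ovi.
The other patterns: stems ending in -t add the prefix go-; stems ending in -o repeat the first consonant+vowel as a prefix; stems ending in -r or -w add -ob.
So fabos → fabosovi.

fabosovi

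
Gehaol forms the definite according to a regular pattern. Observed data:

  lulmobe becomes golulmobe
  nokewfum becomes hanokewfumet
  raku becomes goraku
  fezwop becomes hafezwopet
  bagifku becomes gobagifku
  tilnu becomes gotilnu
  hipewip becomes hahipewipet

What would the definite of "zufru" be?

gozufru

nokewfum and tilnu both have last vowel 'u' yet inflect differently (hanokewfumet, gotilnu), so the last vowel is not what conditions the rule; whether the stem ends in a vowel or a consonant is.
"zufru" ends in a vowel. The stems ending in a vowel (tilnu → gotilnu, lulmobe → golulmobe, raku → goraku) add the prefix go-.
So zufru → gozufru.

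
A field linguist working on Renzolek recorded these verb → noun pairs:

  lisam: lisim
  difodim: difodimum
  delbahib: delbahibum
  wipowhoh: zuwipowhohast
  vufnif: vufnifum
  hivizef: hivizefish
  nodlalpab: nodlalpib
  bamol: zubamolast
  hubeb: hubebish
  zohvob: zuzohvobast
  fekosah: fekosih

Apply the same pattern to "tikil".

tikilum

delbahib and zohvob both end in -b yet inflect differently (delbahibum, zuzohvobast), so the final letter is not what conditions the rule; the last vowel is.
"tikil" has last vowel 'i'. The stems whose last vowel is 'i' (delbahib → delbahibum, difodim → difodimum, vufnif → vufnifum) add -um.
The other patterns: stems whose last vowel is 'o' add zu- … -ast around the stem; stems whose last vowel is 'a' change the last vowel to 'i'; stems whose last vowel is 'e' add -ish.
So tikil → tikilum.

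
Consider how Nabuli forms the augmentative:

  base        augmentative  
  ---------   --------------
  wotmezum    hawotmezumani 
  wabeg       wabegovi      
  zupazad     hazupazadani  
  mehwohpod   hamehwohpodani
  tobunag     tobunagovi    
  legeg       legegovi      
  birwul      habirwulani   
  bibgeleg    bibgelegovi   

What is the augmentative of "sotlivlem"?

tobunag and zupazad both have last vowel 'a' yet inflect differently (tobunagovi, hazupazadani), so the last vowel is not what conditions the rule; the final letter is.
"sotlivlem" ends in -m. The one such stem in the data (wotmezum → hawotmezumani) adds ha- … -ani around the stem, so the same rule applies.
So sotlivlem → hasotlivlemani.

hasotlivlemani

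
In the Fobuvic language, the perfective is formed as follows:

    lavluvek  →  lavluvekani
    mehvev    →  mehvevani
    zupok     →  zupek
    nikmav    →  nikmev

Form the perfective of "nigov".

lavluvek and zupok both end in -k yet inflect differently (lavluvekani, zupek), so the final letter is not what conditions the rule; the last vowel is.
"nigov" has last vowel 'o'. The one such stem in the data (zupok → zupek) changes the last vowel to 'e' (as does nikmav), so the same rule applies.
So nigov → nigev.

nigev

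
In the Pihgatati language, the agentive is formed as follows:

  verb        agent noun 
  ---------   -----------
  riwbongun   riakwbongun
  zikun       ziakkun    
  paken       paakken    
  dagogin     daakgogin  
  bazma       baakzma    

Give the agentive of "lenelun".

leaknelun

Every pair shown (riwbongun → riakwbongun, zikun → ziakkun, paken → paakken, …) follows the same rule: insert -ak- after the first vowel.
So lenelun → leaknelun.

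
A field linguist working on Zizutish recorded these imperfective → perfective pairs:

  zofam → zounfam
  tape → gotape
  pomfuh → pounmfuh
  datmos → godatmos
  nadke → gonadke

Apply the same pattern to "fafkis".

pomfuh and tape both have 2 vowels yet inflect differently (pounmfuh, gotape), so the number of vowels is not what conditions the rule; the final letter is.
"fafkis" ends in -s. The one such stem in the data (datmos → godatmos) adds the prefix go-, so the same rule applies.
So fafkis → gofafkis.

gofafkis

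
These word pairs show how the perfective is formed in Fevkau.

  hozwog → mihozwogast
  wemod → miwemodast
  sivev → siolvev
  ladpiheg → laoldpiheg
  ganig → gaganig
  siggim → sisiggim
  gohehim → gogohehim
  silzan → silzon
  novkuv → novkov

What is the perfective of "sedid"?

hozwog and ladpiheg both end in -g yet inflect differently (mihozwogast, laoldpiheg), so the final letter is not what conditions the rule; the last vowel is.
"sedid" has last vowel 'i'. The stems whose last vowel is 'i' (ganig → gaganig, siggim → sisiggim, gohehim → gogohehim) repeat the first consonant+vowel as a prefix.
So sedid → sesedid.

sesedid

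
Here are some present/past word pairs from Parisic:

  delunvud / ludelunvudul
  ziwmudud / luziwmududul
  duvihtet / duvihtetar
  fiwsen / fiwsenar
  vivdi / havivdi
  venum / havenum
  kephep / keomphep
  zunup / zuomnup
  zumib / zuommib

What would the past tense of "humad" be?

luhumadul

delunvud and venum both have last vowel 'u' yet inflect differently (ludelunvudul, havenum), so the last vowel is not what conditions the rule; the final letter is.
"humad" ends in -d. The stems ending in -d (delunvud → ludelunvudul, ziwmudud → luziwmududul) add lu- … -ul around the stem.
The other patterns: stems ending in -n or -t add -ar; stems ending in -i or -m add the prefix ha-; stems ending in -b or -p insert -om- after the first vowel.
So humad → luhumadul.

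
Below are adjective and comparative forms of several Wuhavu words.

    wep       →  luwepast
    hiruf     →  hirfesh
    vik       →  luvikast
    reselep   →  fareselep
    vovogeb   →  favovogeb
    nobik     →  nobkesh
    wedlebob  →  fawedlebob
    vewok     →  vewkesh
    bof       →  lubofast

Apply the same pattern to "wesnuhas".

vik and nobik both end in -k yet inflect differently (luvikast, nobkesh), so the final letter is not what conditions the rule; the number of vowels is.
"wesnuhas" has 3 vowels. The stems with 3 vowels (reselep → fareselep, vovogeb → favovogeb, wedlebob → fawedlebob) add the prefix fa-.
The other patterns: stems with 1 vowel add lu- … -ast around the stem; stems with 2 vowels delete the last vowel and add -esh.
So wesnuhas → fawesnuhas.

fawesnuhas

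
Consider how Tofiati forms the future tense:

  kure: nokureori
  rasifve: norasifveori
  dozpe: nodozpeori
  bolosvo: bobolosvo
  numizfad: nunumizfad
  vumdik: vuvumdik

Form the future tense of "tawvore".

rasifve and bolosvo both have 3 vowels yet inflect differently (norasifveori, bobolosvo), so the number of vowels is not what conditions the rule; the final letter is.
"tawvore" ends in -e. The stems ending in -e (kure → nokureori, rasifve → norasifveori, dozpe → nodozpeori) add no- … -ori around the stem.
So tawvore → notawvoreori.

notawvoreori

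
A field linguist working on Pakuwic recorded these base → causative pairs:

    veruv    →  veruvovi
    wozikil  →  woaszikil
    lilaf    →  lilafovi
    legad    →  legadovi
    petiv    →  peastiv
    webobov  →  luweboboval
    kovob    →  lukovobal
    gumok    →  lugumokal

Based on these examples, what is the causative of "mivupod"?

lumivupodal

"mivupod" has last vowel 'o'. The stems whose last vowel is 'o' (gumok → lugumokal, kovob → lukovobal, webobov → luweboboval) add lu- … -al around the stem.
The other patterns: stems whose last vowel is 'i' insert -as- after the first vowel; stems whose last vowel is 'a' or 'u' add -ovi.
So mivupod → lumivupodal.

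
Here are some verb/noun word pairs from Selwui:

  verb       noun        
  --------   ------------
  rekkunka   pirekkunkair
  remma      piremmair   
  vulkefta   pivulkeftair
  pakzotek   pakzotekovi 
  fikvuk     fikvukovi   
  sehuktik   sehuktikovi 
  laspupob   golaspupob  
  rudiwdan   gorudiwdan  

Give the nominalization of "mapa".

"mapa" ends in -a. The stems ending in -a (rekkunka → pirekkunkair, remma → piremmair, vulkefta → pivulkeftair) add pi- … -ir around the stem.
So mapa → pimapair.

pimapair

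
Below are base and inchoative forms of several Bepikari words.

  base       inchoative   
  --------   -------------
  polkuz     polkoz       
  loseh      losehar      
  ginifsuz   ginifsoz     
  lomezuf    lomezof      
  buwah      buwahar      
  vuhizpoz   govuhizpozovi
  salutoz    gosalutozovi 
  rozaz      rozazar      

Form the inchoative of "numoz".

gonumozovi

"numoz" has last vowel 'o'. The stems whose last vowel is 'o' (vuhizpoz → govuhizpozovi, salutoz → gosalutozovi) add go- … -ovi around the stem.
The other patterns: stems whose last vowel is 'u' change the last vowel to 'o'; stems whose last vowel is 'a' or 'e' add -ar.
So numoz → gonumozovi.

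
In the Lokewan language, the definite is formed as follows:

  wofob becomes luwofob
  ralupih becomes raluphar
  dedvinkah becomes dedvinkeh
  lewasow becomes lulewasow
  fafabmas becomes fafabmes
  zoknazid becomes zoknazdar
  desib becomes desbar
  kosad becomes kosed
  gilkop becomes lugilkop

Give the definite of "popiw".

kosad and zoknazid both end in -d yet inflect differently (kosed, zoknazdar), so the final letter is not what conditions the rule; the last vowel is.
"popiw" has last vowel 'i'. The stems whose last vowel is 'i' (desib → desbar, zoknazid → zoknazdar, ralupih → raluphar) delete the last vowel and add -ar.
The other patterns: stems whose last vowel is 'a' change the last vowel to 'e'; stems whose last vowel is 'o' add the prefix lu-.
So popiw → popwar.

popwar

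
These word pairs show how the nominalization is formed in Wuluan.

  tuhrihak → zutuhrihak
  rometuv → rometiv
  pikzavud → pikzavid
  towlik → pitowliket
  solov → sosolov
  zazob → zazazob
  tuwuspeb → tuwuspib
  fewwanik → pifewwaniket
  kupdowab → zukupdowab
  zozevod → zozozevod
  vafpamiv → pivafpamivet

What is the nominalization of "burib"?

piburibet

tuhrihak and fewwanik both end in -k yet inflect differently (zutuhrihak, pifewwaniket), so the final letter is not what conditions the rule; the last vowel is.
"burib" has last vowel 'i'. The stems whose last vowel is 'i' (vafpamiv → pivafpamivet, fewwanik → pifewwaniket, towlik → pitowliket) add pi- … -et around the stem.
So burib → piburibet.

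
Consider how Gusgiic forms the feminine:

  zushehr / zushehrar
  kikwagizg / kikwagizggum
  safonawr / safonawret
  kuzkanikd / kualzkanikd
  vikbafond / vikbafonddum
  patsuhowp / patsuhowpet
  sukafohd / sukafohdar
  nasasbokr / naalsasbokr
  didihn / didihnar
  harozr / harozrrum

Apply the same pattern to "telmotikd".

safonawr and nasasbokr both end in -r yet inflect differently (safonawret, naalsasbokr), so the final letter is not what conditions the rule; the second-to-last letter is.
"telmotikd" has second-to-last letter 'k'. The stems whose second-to-last letter is 'k' (kuzkanikd → kualzkanikd, nasasbokr → naalsasbokr) insert -al- after the first vowel.
So telmotikd → teallmotikd.

teallmotikd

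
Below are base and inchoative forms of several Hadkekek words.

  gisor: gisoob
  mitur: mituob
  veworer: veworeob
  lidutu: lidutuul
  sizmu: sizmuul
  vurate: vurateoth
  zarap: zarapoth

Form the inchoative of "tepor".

mitur and lidutu both have last vowel 'u' yet inflect differently (mituob, lidutuul), so the last vowel is not what conditions the rule; the final letter is.
"tepor" ends in -r. The stems ending in -r (gisor → gisoob, mitur → mituob, veworer → veworeob) drop the final letter and add -ob.
The other patterns: stems ending in -u add -ul; stems ending in -e or -p add -oth.
So tepor → tepoob.

tepoob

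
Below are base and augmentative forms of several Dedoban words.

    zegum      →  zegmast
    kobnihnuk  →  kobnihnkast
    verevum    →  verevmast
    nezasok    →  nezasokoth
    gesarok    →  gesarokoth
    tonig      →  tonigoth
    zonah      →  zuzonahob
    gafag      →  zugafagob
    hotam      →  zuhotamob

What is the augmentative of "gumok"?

gumokoth

kobnihnuk and nezasok both end in -k yet inflect differently (kobnihnkast, nezasokoth), so the final letter is not what conditions the rule; the last vowel is.
"gumok" has last vowel 'o'. The stems whose last vowel is 'o' (nezasok → nezasokoth, gesarok → gesarokoth) add -oth.
The other patterns: stems whose last vowel is 'u' delete the last vowel and add -ast; stems whose last vowel is 'a' add zu- … -ob around the stem.
So gumok → gumokoth.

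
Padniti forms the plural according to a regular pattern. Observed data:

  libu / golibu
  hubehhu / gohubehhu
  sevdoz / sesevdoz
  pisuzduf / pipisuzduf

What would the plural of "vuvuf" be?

vuvuvuf

libu and pisuzduf both have last vowel 'u' yet inflect differently (golibu, pipisuzduf), so the last vowel is not what conditions the rule; whether the stem ends in a vowel or a consonant is.
"vuvuf" ends in a consonant. The stems ending in a consonant (sevdoz → sesevdoz, pisuzduf → pipisuzduf) repeat the first consonant+vowel as a prefix.
The other pattern: stems ending in a vowel add the prefix go-.
So vuvuf → vuvuvuf.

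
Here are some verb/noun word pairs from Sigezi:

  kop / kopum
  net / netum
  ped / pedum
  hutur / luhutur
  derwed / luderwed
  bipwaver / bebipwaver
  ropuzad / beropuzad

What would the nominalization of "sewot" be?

lusewot

ped and derwed both end in -d yet inflect differently (pedum, luderwed), so the final letter is not what conditions the rule; the number of vowels is.
"sewot" has 2 vowels. The stems with 2 vowels (hutur → luhutur, derwed → luderwed) add the prefix lu-.
The other patterns: stems with 1 vowel add -um; stems with 3 vowels add the prefix be-.
So sewot → lusewot.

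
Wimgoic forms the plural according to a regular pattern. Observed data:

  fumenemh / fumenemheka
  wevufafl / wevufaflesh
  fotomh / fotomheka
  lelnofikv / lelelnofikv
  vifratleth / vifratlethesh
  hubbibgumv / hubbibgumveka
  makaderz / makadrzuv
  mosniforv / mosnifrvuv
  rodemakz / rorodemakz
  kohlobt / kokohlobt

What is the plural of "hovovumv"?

hovovumveka

"hovovumv" has second-to-last letter 'm'. The stems whose second-to-last letter is 'm' (fotomh → fotomheka, fumenemh → fumenemheka, hubbibgumv → hubbibgumveka) add -eka.
The other patterns: stems whose second-to-last letter is 'r' delete the last vowel and add -uv; stems whose second-to-last letter is 'f' or 't' add -esh; stems whose second-to-last letter is 'b' or 'k' repeat the first consonant+vowel as a prefix.
So hovovumv → hovovumveka.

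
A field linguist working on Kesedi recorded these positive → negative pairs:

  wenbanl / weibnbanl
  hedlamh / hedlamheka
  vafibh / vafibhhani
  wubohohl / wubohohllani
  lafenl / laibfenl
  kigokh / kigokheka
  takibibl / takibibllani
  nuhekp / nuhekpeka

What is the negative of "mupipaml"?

mupipamleka

"mupipaml" has second-to-last letter 'm'. The one such stem in the data (hedlamh → hedlamheka) adds -eka, so the same rule applies.
The other patterns: stems whose second-to-last letter is 'b' or 'h' double the final consonant and add -ani; stems whose second-to-last letter is 'n' insert -ib- after the first vowel.
So mupipaml → mupipamleka.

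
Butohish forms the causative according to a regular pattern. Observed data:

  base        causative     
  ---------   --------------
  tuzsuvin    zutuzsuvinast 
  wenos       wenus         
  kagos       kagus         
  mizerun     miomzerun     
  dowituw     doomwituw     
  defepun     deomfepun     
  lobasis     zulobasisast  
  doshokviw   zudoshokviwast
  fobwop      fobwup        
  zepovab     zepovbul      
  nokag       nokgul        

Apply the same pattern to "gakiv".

"gakiv" has last vowel 'i'. The stems whose last vowel is 'i' (tuzsuvin → zutuzsuvinast, doshokviw → zudoshokviwast, lobasis → zulobasisast) add zu- … -ast around the stem.
The other patterns: stems whose last vowel is 'u' insert -om- after the first vowel; stems whose last vowel is 'a' delete the last vowel and add -ul; stems whose last vowel is 'o' change the last vowel to 'u'.
So gakiv → zugakivast.

zugakivast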